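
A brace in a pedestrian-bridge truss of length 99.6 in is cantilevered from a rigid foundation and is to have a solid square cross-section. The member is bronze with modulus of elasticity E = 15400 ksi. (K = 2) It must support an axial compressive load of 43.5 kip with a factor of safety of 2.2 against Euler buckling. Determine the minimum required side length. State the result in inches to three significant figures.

a ≈ 4.16 in

Required P_cr = n·P = 2.2 × 43.5 = 95.70 kip
L_e = K·L = 2 × 99.6 = 199.2 in
Required I = P_cr·L_e²/(π²E) = 9.570×10^4 × 199.2² / (π² × 1.54×10^7) = 24.98 in⁴
Solid square: I = a⁴/12  ⇒  a = (12I)^(1/4) = (12×24.98)^(1/4) = 4.16 in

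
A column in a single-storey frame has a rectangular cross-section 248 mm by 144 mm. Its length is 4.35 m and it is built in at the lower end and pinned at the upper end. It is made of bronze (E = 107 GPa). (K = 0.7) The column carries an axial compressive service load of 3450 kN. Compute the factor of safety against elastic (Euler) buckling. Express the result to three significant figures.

Buckling occurs about the weak axis: I_min = h·b³/12 with b = 144 mm (the shorter side).
I_min = 248×144³/12 = 6.171×10^7 mm⁴
I = 6.171×10^7 mm⁴ = 6.171×10^-5 m⁴
Effective length L_e = K·L = 0.7 × 4.35 = 3.045 m
P_cr = π²EI / L_e² = π² × 107×10⁹ × 6.171×10^-5 / 3.045² = 7.029×10^6 N
Factor of safety n = P_cr / P = 7028.6 / 3450 = 2.04

n ≈ 2.04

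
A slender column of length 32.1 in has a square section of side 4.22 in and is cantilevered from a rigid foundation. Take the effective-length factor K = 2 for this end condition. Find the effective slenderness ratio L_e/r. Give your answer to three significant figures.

λ ≈ 52.7

I = a⁴/12 = 4.22⁴/12 = 26.43 in⁴
A = 17.81 in²;  r_min = √(I/A) = √(26.43/17.81) = 1.218 in
L_e = K·L = 2 × 32.1 = 64.20 in
λ = L_e / r_min = 64.200 / 1.218 = 52.7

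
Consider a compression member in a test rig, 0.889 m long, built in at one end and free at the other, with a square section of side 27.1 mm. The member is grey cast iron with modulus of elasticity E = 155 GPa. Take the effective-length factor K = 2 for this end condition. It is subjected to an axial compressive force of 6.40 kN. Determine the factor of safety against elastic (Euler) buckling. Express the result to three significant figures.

I = a⁴/12 = 27.1⁴/12 = 4.495×10^4 mm⁴
I = 4.495×10^4 mm⁴ = 4.495×10^-8 m⁴
Effective length L_e = K·L = 2 × 0.889 = 1.778 m
P_cr = π²EI / L_e² = π² × 155×10⁹ × 4.495×10^-8 / 1.778² = 2.175×10^4 N
Factor of safety n = P_cr / P = 21.750 / 6.40 = 3.40

n ≈ 3.40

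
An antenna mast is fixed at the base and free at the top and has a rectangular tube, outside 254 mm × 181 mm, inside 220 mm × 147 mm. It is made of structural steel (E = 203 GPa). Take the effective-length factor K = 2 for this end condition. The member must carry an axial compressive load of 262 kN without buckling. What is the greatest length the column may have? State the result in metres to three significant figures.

Weak-axis I_min = (h_o·b_o³ − h_i·b_i³)/12 with b_o = 181, b_i = 147.0 mm (shorter outer/inner sides).
I_min = (254×181³ − 220.0×147.0³)/12 = 6.728×10^7 mm⁴
I = 6.728×10^-5 m⁴
At the buckling limit P_cr = P = 2.620×10^5 N
From P_cr = π²EI/(K·L)²:  L = (1/K)·√(π²EI/P_cr) = (1/2)·√(π²×2.03×10^11×6.728×10^-5/2.620×10^5)
L = 11.3 m

L_max ≈ 11.3 m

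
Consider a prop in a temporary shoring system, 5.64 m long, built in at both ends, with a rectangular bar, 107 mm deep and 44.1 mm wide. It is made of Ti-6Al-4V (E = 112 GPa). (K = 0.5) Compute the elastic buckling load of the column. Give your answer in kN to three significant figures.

P_cr ≈ 106 kN

Buckling occurs about the weak axis: I_min = h·b³/12 with b = 44.1 mm (the shorter side).
I_min = 107×44.1³/12 = 7.647×10^5 mm⁴
I = 7.647×10^5 mm⁴ = 7.647×10^-7 m⁴
Effective length L_e = K·L = 0.5 × 5.64 = 2.820 m
P_cr = π²EI / L_e² = π² × 112×10⁹ × 7.647×10^-7 / 2.820² = 1.063×10^5 N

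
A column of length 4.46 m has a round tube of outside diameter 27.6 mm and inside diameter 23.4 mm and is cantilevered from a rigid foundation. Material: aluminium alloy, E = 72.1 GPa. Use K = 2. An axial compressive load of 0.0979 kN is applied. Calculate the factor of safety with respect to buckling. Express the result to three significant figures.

n ≈ 1.26

d_o = 27.6 mm, d_i = 23.4 mm
I = π(d_o⁴ − d_i⁴)/64 = π(27.6⁴ − 23.40⁴)/64 = 1.377×10^4 mm⁴
I = 1.377×10^4 mm⁴ = 1.377×10^-8 m⁴
Effective length L_e = K·L = 2 × 4.46 = 8.920 m
P_cr = π²EI / L_e² = π² × 72.1×10⁹ × 1.377×10^-8 / 8.920² = 123.1 N
Factor of safety n = P_cr / P = 0.12312 / 0.0979 = 1.26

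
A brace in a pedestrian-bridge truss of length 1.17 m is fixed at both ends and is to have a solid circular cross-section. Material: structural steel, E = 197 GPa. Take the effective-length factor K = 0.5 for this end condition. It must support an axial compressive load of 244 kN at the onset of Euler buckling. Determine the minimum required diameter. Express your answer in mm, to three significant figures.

L_e = K·L = 0.5 × 1.17 = 0.5850 m
Required I = P_cr·L_e²/(π²E) = 2.440×10^5 × 0.5850² / (π² × 1.97×10^11) = 4.295×10^-8 m⁴
I_req = 4.295×10^4 mm⁴
Solid circle: I = πd⁴/64  ⇒  d = (64I/π)^(1/4) = (64×4.295×10^4/π)^(1/4) = 30.6 mm

d ≈ 30.6 mm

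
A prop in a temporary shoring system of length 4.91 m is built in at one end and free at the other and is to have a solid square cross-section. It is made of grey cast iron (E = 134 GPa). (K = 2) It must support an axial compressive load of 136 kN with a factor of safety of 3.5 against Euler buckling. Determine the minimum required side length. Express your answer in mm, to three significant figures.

Required P_cr = n·P = 3.5 × 136 = 476.0 kN
L_e = K·L = 2 × 4.91 = 9.820 m
Required I = P_cr·L_e²/(π²E) = 4.760×10^5 × 9.820² / (π² × 1.34×10^11) = 3.471×10^-5 m⁴
I_req = 3.471×10^7 mm⁴
Solid square: I = a⁴/12  ⇒  a = (12I)^(1/4) = (12×3.471×10^7)^(1/4) = 143 mm

a ≈ 143 mm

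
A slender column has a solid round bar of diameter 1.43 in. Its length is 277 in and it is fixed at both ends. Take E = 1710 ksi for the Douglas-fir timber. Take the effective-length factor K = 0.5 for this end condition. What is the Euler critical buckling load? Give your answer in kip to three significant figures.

P_cr ≈ 0.181 kip

I = πd⁴/64 = π×1.43⁴/64 = 0.2053 in⁴
Effective length L_e = K·L = 0.5 × 277 = 138.5 in
P_cr = π²EI / L_e² = π² × 1710×10³ × 0.2053 / 138.5² = 180.6 lb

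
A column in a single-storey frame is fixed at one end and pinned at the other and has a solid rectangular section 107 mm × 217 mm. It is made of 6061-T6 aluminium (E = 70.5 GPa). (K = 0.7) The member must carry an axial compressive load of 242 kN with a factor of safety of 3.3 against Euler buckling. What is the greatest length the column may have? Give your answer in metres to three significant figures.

Buckling occurs about the weak axis: I_min = h·b³/12 with b = 107 mm (the shorter side).
I_min = 217×107³/12 = 2.215×10^7 mm⁴
I = 2.215×10^-5 m⁴
Required critical load P_cr = n·P = 3.3 × 242 = 798.6 kN = 7.986×10^5 N
From P_cr = π²EI/(K·L)²:  L = (1/K)·√(π²EI/P_cr) = (1/0.7)·√(π²×7.05×10^10×2.215×10^-5/7.986×10^5)
L = 6.28 m

L_max ≈ 6.28 m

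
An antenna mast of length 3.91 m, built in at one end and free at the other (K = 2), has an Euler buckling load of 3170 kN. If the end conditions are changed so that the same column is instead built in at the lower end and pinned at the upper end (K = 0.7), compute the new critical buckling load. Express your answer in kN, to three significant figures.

P_cr ≈ 25900 kN

P_cr ∝ 1/K², so P_cr,new = P_cr,old × (K_old/K_new)² = 3170 × (2/0.7)²
= 3170 × 8.163 = 25900 kN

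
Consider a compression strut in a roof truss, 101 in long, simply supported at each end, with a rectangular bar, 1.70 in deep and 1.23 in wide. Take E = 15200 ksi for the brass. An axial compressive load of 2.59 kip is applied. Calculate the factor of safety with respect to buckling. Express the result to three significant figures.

n ≈ 1.50

Buckling occurs about the weak axis: I_min = h·b³/12 with b = 1.23 in (the shorter side).
I_min = 1.70×1.23³/12 = 0.2636 in⁴
Effective length L_e = K·L = 1 × 101 = 101.0 in
P_cr = π²EI / L_e² = π² × 15200×10³ × 0.2636 / 101.0² = 3.877×10^3 lb
Factor of safety n = P_cr / P = 3.8769 / 2.59 = 1.50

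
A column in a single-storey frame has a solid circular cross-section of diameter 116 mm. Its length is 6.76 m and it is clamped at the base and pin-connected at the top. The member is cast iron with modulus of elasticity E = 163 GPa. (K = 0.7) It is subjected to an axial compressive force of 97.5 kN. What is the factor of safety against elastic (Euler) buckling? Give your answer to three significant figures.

I = πd⁴/64 = π×116⁴/64 = 8.888×10^6 mm⁴
I = 8.888×10^6 mm⁴ = 8.888×10^-6 m⁴
Effective length L_e = K·L = 0.7 × 6.76 = 4.732 m
P_cr = π²EI / L_e² = π² × 163×10⁹ × 8.888×10^-6 / 4.732² = 6.386×10^5 N
Factor of safety n = P_cr / P = 638.56 / 97.5 = 6.55

n ≈ 6.55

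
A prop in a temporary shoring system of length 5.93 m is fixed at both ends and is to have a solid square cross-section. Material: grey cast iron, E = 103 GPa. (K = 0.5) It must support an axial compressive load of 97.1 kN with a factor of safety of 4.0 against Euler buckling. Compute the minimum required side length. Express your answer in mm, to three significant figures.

Required P_cr = n·P = 4.0 × 97.1 = 388.4 kN
L_e = K·L = 0.5 × 5.93 = 2.965 m
Required I = P_cr·L_e²/(π²E) = 3.884×10^5 × 2.965² / (π² × 1.03×10^11) = 3.359×10^-6 m⁴
I_req = 3.359×10^6 mm⁴
Solid square: I = a⁴/12  ⇒  a = (12I)^(1/4) = (12×3.359×10^6)^(1/4) = 79.7 mm

a ≈ 79.7 mm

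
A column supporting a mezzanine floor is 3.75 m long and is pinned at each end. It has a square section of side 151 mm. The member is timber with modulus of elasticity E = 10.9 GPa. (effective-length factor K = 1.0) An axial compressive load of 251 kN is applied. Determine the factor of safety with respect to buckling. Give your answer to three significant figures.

I = a⁴/12 = 151⁴/12 = 4.332×10^7 mm⁴
I = 4.332×10^7 mm⁴ = 4.332×10^-5 m⁴
Effective length L_e = K·L = 1 × 3.75 = 3.750 m
P_cr = π²EI / L_e² = π² × 10.9×10⁹ × 4.332×10^-5 / 3.750² = 3.314×10^5 N
Factor of safety n = P_cr / P = 331.43 / 251 = 1.32

n ≈ 1.32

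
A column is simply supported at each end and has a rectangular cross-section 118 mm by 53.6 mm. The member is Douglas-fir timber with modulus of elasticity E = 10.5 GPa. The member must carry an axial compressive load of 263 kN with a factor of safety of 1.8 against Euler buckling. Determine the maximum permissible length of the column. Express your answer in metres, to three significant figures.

Buckling occurs about the weak axis: I_min = h·b³/12 with b = 53.6 mm (the shorter side).
I_min = 118×53.6³/12 = 1.514×10^6 mm⁴
I = 1.514×10^-6 m⁴
Required critical load P_cr = n·P = 1.8 × 263 = 473.4 kN = 4.734×10^5 N
From P_cr = π²EI/(K·L)²:  L = (1/K)·√(π²EI/P_cr) = (1/1)·√(π²×1.05×10^10×1.514×10^-6/4.734×10^5)
L = 0.576 m

L_max ≈ 0.576 m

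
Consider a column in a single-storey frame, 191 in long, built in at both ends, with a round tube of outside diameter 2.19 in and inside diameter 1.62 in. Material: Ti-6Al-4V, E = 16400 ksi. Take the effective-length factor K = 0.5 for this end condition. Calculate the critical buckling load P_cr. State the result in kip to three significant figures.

P_cr ≈ 14.0 kip

d_o = 2.19 in, d_i = 1.62 in
I = π(d_o⁴ − d_i⁴)/64 = π(2.19⁴ − 1.620⁴)/64 = 0.7910 in⁴
Effective length L_e = K·L = 0.5 × 191 = 95.50 in
P_cr = π²EI / L_e² = π² × 16400×10³ × 0.7910 / 95.50² = 1.404×10^4 lb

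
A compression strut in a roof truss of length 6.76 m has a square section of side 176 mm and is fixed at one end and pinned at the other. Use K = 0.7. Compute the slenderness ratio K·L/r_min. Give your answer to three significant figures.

For a square r = a/√12 = 176/√12 = 50.81 mm
L_e = K·L = 0.7 × 6.76 m = 4.732 m = 4732.0 mm
λ = L_e / r_min = 4732.0 / 50.81 = 93.1

λ ≈ 93.1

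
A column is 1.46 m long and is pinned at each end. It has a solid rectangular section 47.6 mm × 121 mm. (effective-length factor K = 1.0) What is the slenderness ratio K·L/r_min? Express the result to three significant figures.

λ ≈ 106

For a rectangle r_min = b/√12 = 47.6/√12 = 13.74 mm
L_e = K·L = 1 × 1.46 m = 1.460 m = 1460.0 mm
λ = L_e / r_min = 1460.0 / 13.74 = 106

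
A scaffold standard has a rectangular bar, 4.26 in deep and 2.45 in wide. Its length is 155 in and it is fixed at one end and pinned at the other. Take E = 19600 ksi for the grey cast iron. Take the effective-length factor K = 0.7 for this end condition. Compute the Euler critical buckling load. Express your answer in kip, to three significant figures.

P_cr ≈ 85.8 kip

Buckling occurs about the weak axis: I_min = h·b³/12 with b = 2.45 in (the shorter side).
I_min = 4.26×2.45³/12 = 5.221 in⁴
Effective length L_e = K·L = 0.7 × 155 = 108.5 in
P_cr = π²EI / L_e² = π² × 19600×10³ × 5.221 / 108.5² = 8.579×10^4 lb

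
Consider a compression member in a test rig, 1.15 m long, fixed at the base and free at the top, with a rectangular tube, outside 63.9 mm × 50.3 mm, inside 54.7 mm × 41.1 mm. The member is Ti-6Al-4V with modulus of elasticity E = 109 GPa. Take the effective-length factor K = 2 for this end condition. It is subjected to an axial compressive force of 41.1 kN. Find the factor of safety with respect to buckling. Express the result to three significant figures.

Weak-axis I_min = (h_o·b_o³ − h_i·b_i³)/12 with b_o = 50.3, b_i = 41.10 mm (shorter outer/inner sides).
I_min = (63.9×50.3³ − 54.70×41.10³)/12 = 3.612×10^5 mm⁴
I = 3.612×10^5 mm⁴ = 3.612×10^-7 m⁴
Effective length L_e = K·L = 2 × 1.15 = 2.300 m
P_cr = π²EI / L_e² = π² × 109×10⁹ × 3.612×10^-7 / 2.300² = 7.346×10^4 N
Factor of safety n = P_cr / P = 73.456 / 41.1 = 1.79

n ≈ 1.79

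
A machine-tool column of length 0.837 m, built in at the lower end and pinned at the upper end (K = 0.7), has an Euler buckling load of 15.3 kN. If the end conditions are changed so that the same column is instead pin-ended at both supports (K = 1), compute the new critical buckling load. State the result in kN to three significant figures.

P_cr ≈ 7.50 kN

P_cr ∝ 1/K², so P_cr,new = P_cr,old × (K_old/K_new)² = 15.3 × (0.7/1)²
= 15.3 × 0.4900 = 7.50 kN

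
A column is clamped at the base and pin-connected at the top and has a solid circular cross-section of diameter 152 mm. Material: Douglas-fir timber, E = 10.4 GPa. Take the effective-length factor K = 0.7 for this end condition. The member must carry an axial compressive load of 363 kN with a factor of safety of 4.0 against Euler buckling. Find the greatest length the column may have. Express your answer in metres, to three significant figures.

L_max ≈ 1.94 m

I = πd⁴/64 = π×152⁴/64 = 2.620×10^7 mm⁴
I = 2.620×10^-5 m⁴
Required critical load P_cr = n·P = 4.0 × 363 = 1452 kN = 1.452×10^6 N
From P_cr = π²EI/(K·L)²:  L = (1/K)·√(π²EI/P_cr) = (1/0.7)·√(π²×1.04×10^10×2.620×10^-5/1.452×10^6)
L = 1.94 m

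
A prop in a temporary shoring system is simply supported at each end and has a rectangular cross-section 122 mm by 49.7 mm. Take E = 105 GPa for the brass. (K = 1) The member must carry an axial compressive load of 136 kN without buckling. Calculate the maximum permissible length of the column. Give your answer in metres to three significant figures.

L_max ≈ 3.08 m

Buckling occurs about the weak axis: I_min = h·b³/12 with b = 49.7 mm (the shorter side).
I_min = 122×49.7³/12 = 1.248×10^6 mm⁴
I = 1.248×10^-6 m⁴
At the buckling limit P_cr = P = 1.360×10^5 N
From P_cr = π²EI/(K·L)²:  L = (1/K)·√(π²EI/P_cr) = (1/1)·√(π²×1.05×10^11×1.248×10^-6/1.360×10^5)
L = 3.08 m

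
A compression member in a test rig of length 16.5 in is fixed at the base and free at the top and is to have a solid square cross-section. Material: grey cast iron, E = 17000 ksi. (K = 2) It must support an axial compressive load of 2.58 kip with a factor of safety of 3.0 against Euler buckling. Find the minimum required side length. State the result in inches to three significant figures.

Required P_cr = n·P = 3.0 × 2.58 = 7.740 kip
L_e = K·L = 2 × 16.5 = 33.00 in
Required I = P_cr·L_e²/(π²E) = 7.740×10^3 × 33.00² / (π² × 1.70×10^7) = 5.024×10^-2 in⁴
Solid square: I = a⁴/12  ⇒  a = (12I)^(1/4) = (12×5.024×10^-2)^(1/4) = 0.881 in

a ≈ 0.881 in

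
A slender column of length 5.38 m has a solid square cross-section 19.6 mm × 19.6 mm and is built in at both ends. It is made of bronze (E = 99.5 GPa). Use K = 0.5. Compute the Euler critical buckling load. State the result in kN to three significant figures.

I = a⁴/12 = 19.6⁴/12 = 1.230×10^4 mm⁴
I = 1.230×10^4 mm⁴ = 1.230×10^-8 m⁴
Effective length L_e = K·L = 0.5 × 5.38 = 2.690 m
P_cr = π²EI / L_e² = π² × 99.5×10⁹ × 1.230×10^-8 / 2.690² = 1.669×10^3 N

P_cr ≈ 1.67 kN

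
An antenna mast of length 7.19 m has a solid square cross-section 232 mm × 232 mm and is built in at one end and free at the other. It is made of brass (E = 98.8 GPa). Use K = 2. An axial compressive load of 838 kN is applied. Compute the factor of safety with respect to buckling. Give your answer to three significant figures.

n ≈ 1.36

I = a⁴/12 = 232⁴/12 = 2.414×10^8 mm⁴
I = 2.414×10^8 mm⁴ = 2.414×10^-4 m⁴
Effective length L_e = K·L = 2 × 7.19 = 14.38 m
P_cr = π²EI / L_e² = π² × 98.8×10⁹ × 2.414×10^-4 / 14.38² = 1.138×10^6 N
Factor of safety n = P_cr / P = 1138.4 / 838 = 1.36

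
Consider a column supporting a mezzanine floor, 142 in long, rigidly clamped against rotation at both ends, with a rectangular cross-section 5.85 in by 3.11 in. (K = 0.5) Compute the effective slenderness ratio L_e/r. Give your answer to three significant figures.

For a rectangle r_min = b/√12 = 3.11/√12 = 0.8978 in
L_e = K·L = 0.5 × 142 = 71.00 in
λ = L_e / r_min = 71.000 / 0.8978 = 79.1

λ ≈ 79.1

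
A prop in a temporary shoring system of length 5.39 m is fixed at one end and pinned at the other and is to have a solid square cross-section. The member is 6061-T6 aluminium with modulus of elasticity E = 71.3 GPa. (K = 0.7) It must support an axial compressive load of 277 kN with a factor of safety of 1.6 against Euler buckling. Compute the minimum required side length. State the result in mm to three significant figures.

Required P_cr = n·P = 1.6 × 277 = 443.2 kN
L_e = K·L = 0.7 × 5.39 = 3.773 m
Required I = P_cr·L_e²/(π²E) = 4.432×10^5 × 3.773² / (π² × 7.13×10^10) = 8.966×10^-6 m⁴
I_req = 8.966×10^6 mm⁴
Solid square: I = a⁴/12  ⇒  a = (12I)^(1/4) = (12×8.966×10^6)^(1/4) = 102 mm

a ≈ 102 mm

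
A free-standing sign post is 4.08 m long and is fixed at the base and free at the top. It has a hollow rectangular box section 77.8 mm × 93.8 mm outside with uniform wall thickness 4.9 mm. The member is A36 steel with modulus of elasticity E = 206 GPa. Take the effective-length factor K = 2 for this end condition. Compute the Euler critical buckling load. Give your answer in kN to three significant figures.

P_cr ≈ 45.2 kN

Inner dimensions: h_i = 93.8 − 2×4.9 = 84.00 mm, b_i = 77.8 − 2×4.9 = 68.00 mm
Weak-axis I_min = (h_o·b_o³ − h_i·b_i³)/12 with b_o = 77.8, b_i = 68.00 mm (shorter outer/inner sides).
I_min = (93.8×77.8³ − 84.00×68.00³)/12 = 1.480×10^6 mm⁴
I = 1.480×10^6 mm⁴ = 1.480×10^-6 m⁴
Effective length L_e = K·L = 2 × 4.08 = 8.160 m
P_cr = π²EI / L_e² = π² × 206×10⁹ × 1.480×10^-6 / 8.160² = 4.519×10^4 N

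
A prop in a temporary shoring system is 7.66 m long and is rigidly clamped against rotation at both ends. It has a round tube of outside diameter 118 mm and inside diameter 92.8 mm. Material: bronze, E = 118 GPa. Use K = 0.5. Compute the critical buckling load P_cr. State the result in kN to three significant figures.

P_cr ≈ 467 kN

d_o = 118 mm, d_i = 92.8 mm
I = π(d_o⁴ − d_i⁴)/64 = π(118⁴ − 92.80⁴)/64 = 5.876×10^6 mm⁴
I = 5.876×10^6 mm⁴ = 5.876×10^-6 m⁴
Effective length L_e = K·L = 0.5 × 7.66 = 3.830 m
P_cr = π²EI / L_e² = π² × 118×10⁹ × 5.876×10^-6 / 3.830² = 4.666×10^5 N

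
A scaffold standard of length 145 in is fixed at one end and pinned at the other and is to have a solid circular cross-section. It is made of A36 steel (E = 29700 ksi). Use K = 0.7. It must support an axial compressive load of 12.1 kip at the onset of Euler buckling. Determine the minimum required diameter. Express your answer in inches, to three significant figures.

d ≈ 1.72 in

L_e = K·L = 0.7 × 145 = 101.5 in
Required I = P_cr·L_e²/(π²E) = 1.210×10^4 × 101.5² / (π² × 2.97×10^7) = 0.4253 in⁴
Solid circle: I = πd⁴/64  ⇒  d = (64I/π)^(1/4) = (64×0.4253/π)^(1/4) = 1.72 in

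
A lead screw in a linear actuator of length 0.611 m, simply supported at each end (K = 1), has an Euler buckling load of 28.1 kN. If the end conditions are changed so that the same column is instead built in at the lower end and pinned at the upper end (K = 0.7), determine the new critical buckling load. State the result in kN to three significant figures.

P_cr ≈ 57.3 kN

P_cr ∝ 1/K², so P_cr,new = P_cr,old × (K_old/K_new)² = 28.1 × (1/0.7)²
= 28.1 × 2.041 = 57.3 kN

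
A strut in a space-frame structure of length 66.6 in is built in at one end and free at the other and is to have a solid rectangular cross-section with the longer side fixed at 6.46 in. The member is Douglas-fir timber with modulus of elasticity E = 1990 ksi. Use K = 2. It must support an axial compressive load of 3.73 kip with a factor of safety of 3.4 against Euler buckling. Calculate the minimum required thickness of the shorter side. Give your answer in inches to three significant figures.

Required P_cr = n·P = 3.4 × 3.73 = 12.68 kip
L_e = K·L = 2 × 66.6 = 133.2 in
Required I = P_cr·L_e²/(π²E) = 1.268×10^4 × 133.2² / (π² × 1.99×10^6) = 11.46 in⁴
Rectangle, weak axis: I_min = h·b³/12 with h = 6.46 in fixed  ⇒  b = (12I/h)^(1/3) = 2.77 in

b ≈ 2.77 in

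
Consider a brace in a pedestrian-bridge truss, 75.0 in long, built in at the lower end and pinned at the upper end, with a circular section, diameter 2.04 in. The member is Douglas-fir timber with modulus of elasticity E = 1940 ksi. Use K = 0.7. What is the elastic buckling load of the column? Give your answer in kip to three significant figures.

I = πd⁴/64 = π×2.04⁴/64 = 0.8501 in⁴
Effective length L_e = K·L = 0.7 × 75.0 = 52.50 in
P_cr = π²EI / L_e² = π² × 1940×10³ × 0.8501 / 52.50² = 5.906×10^3 lb

P_cr ≈ 5.91 kip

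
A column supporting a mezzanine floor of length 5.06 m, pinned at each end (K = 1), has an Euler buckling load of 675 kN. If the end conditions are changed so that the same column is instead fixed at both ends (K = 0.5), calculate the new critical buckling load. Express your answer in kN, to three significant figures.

P_cr ≈ 2700 kN

P_cr ∝ 1/K², so P_cr,new = P_cr,old × (K_old/K_new)² = 675 × (1/0.5)²
= 675 × 4.000 = 2700 kN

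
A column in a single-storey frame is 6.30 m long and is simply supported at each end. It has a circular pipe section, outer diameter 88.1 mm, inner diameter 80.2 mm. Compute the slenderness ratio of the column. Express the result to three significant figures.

d_o = 88.1 mm, d_i = 80.2 mm
I = π(d_o⁴ − d_i⁴)/64 = π(88.1⁴ − 80.20⁴)/64 = 9.264×10^5 mm⁴
A = 1.044×10^3 mm²;  r_min = √(I/A) = √(9.264×10^5/1.044×10^3) = 29.78 mm
L_e = K·L = 1 × 6.30 m = 6.300 m = 6300.0 mm
λ = L_e / r_min = 6300.0 / 29.78 = 212

λ ≈ 212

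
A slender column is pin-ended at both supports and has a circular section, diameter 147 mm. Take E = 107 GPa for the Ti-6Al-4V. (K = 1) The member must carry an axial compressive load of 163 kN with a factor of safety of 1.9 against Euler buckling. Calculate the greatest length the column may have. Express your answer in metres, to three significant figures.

I = πd⁴/64 = π×147⁴/64 = 2.292×10^7 mm⁴
I = 2.292×10^-5 m⁴
Required critical load P_cr = n·P = 1.9 × 163 = 309.7 kN = 3.097×10^5 N
From P_cr = π²EI/(K·L)²:  L = (1/K)·√(π²EI/P_cr) = (1/1)·√(π²×1.07×10^11×2.292×10^-5/3.097×10^5)
L = 8.84 m

L_max ≈ 8.84 m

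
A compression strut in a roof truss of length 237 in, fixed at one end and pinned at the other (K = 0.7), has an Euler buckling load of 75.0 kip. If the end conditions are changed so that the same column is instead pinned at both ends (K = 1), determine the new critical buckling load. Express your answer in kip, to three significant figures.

P_cr ≈ 36.7 kip

P_cr ∝ 1/K², so P_cr,new = P_cr,old × (K_old/K_new)² = 75.0 × (0.7/1)²
= 75.0 × 0.4900 = 36.7 kip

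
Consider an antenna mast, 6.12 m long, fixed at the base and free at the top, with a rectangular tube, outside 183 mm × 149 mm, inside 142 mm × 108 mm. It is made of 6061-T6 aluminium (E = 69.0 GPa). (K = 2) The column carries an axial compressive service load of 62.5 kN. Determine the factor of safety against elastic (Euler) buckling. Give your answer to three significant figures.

n ≈ 2.58

Weak-axis I_min = (h_o·b_o³ − h_i·b_i³)/12 with b_o = 149, b_i = 108.0 mm (shorter outer/inner sides).
I_min = (183×149³ − 142.0×108.0³)/12 = 3.554×10^7 mm⁴
I = 3.554×10^7 mm⁴ = 3.554×10^-5 m⁴
Effective length L_e = K·L = 2 × 6.12 = 12.24 m
P_cr = π²EI / L_e² = π² × 69.0×10⁹ × 3.554×10^-5 / 12.24² = 1.615×10^5 N
Factor of safety n = P_cr / P = 161.55 / 62.5 = 2.58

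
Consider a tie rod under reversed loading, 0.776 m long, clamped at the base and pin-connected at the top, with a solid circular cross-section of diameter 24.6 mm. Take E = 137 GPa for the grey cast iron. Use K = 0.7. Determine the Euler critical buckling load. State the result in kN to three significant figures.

I = πd⁴/64 = π×24.6⁴/64 = 1.798×10^4 mm⁴
I = 1.798×10^4 mm⁴ = 1.798×10^-8 m⁴
Effective length L_e = K·L = 0.7 × 0.776 = 0.5432 m
P_cr = π²EI / L_e² = π² × 137×10⁹ × 1.798×10^-8 / 0.5432² = 8.238×10^4 N

P_cr ≈ 82.4 kN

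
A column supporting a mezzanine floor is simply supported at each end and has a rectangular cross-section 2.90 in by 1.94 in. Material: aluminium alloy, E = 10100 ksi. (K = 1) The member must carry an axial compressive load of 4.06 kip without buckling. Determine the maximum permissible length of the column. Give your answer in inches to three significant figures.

Buckling occurs about the weak axis: I_min = h·b³/12 with b = 1.94 in (the shorter side).
I_min = 2.90×1.94³/12 = 1.765 in⁴
At the buckling limit P_cr = P = 4.060×10^3 lb
From P_cr = π²EI/(K·L)²:  L = (1/K)·√(π²EI/P_cr) = (1/1)·√(π²×1.01×10^7×1.765/4.060×10^3)
L = 208 in

L_max ≈ 208 in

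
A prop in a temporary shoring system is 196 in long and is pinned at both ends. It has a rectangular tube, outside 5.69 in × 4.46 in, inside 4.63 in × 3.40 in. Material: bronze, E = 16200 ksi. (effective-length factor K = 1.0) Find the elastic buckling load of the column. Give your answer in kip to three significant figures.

P_cr ≈ 112 kip

Weak-axis I_min = (h_o·b_o³ − h_i·b_i³)/12 with b_o = 4.46, b_i = 3.400 in (shorter outer/inner sides).
I_min = (5.69×4.46³ − 4.630×3.400³)/12 = 26.90 in⁴
Effective length L_e = K·L = 1 × 196 = 196.0 in
P_cr = π²EI / L_e² = π² × 16200×10³ × 26.90 / 196.0² = 1.120×10^5 lb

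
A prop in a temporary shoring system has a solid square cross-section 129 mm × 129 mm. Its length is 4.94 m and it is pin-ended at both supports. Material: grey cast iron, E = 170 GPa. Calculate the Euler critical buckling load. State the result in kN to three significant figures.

P_cr ≈ 1590 kN

I = a⁴/12 = 129⁴/12 = 2.308×10^7 mm⁴
I = 2.308×10^7 mm⁴ = 2.308×10^-5 m⁴
Effective length L_e = K·L = 1 × 4.94 = 4.940 m
P_cr = π²EI / L_e² = π² × 170×10⁹ × 2.308×10^-5 / 4.940² = 1.587×10^6 N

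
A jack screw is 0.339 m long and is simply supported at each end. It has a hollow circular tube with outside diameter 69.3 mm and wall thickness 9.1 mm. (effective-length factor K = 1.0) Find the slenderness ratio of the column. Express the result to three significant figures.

λ ≈ 15.7

Inner diameter d_i = 69.3 − 2×9.1 = 51.10 mm
I = π(d_o⁴ − d_i⁴)/64 = π(69.3⁴ − 51.10⁴)/64 = 7.974×10^5 mm⁴
A = 1.721×10^3 mm²;  r_min = √(I/A) = √(7.974×10^5/1.721×10^3) = 21.53 mm
L_e = K·L = 1 × 0.339 m = 0.3390 m = 339.00 mm
λ = L_e / r_min = 339.00 / 21.53 = 15.7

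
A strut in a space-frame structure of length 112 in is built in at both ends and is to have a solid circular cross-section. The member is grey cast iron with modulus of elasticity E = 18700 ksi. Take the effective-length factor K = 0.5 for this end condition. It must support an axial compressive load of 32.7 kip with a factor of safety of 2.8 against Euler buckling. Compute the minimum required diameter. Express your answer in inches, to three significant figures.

d ≈ 2.37 in

Required P_cr = n·P = 2.8 × 32.7 = 91.56 kip
L_e = K·L = 0.5 × 112 = 56.00 in
Required I = P_cr·L_e²/(π²E) = 9.156×10^4 × 56.00² / (π² × 1.87×10^7) = 1.556 in⁴
Solid circle: I = πd⁴/64  ⇒  d = (64I/π)^(1/4) = (64×1.556/π)^(1/4) = 2.37 in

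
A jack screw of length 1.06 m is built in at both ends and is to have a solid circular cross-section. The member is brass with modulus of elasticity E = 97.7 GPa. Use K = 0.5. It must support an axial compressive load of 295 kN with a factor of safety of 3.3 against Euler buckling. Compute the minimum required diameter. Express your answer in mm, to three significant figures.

d ≈ 49.0 mm

Required P_cr = n·P = 3.3 × 295 = 973.5 kN
L_e = K·L = 0.5 × 1.06 = 0.5300 m
Required I = P_cr·L_e²/(π²E) = 9.735×10^5 × 0.5300² / (π² × 9.77×10^10) = 2.836×10^-7 m⁴
I_req = 2.836×10^5 mm⁴
Solid circle: I = πd⁴/64  ⇒  d = (64I/π)^(1/4) = (64×2.836×10^5/π)^(1/4) = 49.0 mm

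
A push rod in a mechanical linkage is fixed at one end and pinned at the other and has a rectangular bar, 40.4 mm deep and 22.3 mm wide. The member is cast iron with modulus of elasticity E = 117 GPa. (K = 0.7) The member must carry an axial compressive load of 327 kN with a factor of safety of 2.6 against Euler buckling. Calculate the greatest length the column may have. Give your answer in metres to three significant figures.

L_max ≈ 0.322 m

Buckling occurs about the weak axis: I_min = h·b³/12 with b = 22.3 mm (the shorter side).
I_min = 40.4×22.3³/12 = 3.733×10^4 mm⁴
I = 3.733×10^-8 m⁴
Required critical load P_cr = n·P = 2.6 × 327 = 850.2 kN = 8.502×10^5 N
From P_cr = π²EI/(K·L)²:  L = (1/K)·√(π²EI/P_cr) = (1/0.7)·√(π²×1.17×10^11×3.733×10^-8/8.502×10^5)
L = 0.322 m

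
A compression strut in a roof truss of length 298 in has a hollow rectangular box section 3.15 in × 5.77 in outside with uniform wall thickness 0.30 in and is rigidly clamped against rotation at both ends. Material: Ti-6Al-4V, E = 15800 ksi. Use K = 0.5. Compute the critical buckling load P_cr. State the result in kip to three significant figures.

P_cr ≈ 55.4 kip

Inner dimensions: h_i = 5.77 − 2×0.30 = 5.170 in, b_i = 3.15 − 2×0.30 = 2.550 in
Weak-axis I_min = (h_o·b_o³ − h_i·b_i³)/12 with b_o = 3.15, b_i = 2.550 in (shorter outer/inner sides).
I_min = (5.77×3.15³ − 5.170×2.550³)/12 = 7.885 in⁴
Effective length L_e = K·L = 0.5 × 298 = 149.0 in
P_cr = π²EI / L_e² = π² × 15800×10³ × 7.885 / 149.0² = 5.538×10^4 lb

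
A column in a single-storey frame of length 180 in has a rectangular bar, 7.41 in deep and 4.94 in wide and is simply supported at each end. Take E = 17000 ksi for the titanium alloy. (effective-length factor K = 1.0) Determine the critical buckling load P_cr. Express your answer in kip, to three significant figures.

Buckling occurs about the weak axis: I_min = h·b³/12 with b = 4.94 in (the shorter side).
I_min = 7.41×4.94³/12 = 74.44 in⁴
Effective length L_e = K·L = 1 × 180 = 180.0 in
P_cr = π²EI / L_e² = π² × 17000×10³ × 74.44 / 180.0² = 3.855×10^5 lb

P_cr ≈ 385 kip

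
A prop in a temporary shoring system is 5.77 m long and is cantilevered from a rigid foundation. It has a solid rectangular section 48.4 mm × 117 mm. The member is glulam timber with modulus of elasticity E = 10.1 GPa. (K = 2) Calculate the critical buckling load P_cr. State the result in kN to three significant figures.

P_cr ≈ 0.827 kN

Buckling occurs about the weak axis: I_min = h·b³/12 with b = 48.4 mm (the shorter side).
I_min = 117×48.4³/12 = 1.105×10^6 mm⁴
I = 1.105×10^6 mm⁴ = 1.105×10^-6 m⁴
Effective length L_e = K·L = 2 × 5.77 = 11.54 m
P_cr = π²EI / L_e² = π² × 10.1×10⁹ × 1.105×10^-6 / 11.54² = 827.5 N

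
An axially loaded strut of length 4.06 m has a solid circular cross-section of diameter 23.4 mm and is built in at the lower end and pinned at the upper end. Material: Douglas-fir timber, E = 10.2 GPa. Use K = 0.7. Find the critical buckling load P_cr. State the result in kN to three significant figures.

I = πd⁴/64 = π×23.4⁴/64 = 1.472×10^4 mm⁴
I = 1.472×10^4 mm⁴ = 1.472×10^-8 m⁴
Effective length L_e = K·L = 0.7 × 4.06 = 2.842 m
P_cr = π²EI / L_e² = π² × 10.2×10⁹ × 1.472×10^-8 / 2.842² = 183.4 N

P_cr ≈ 0.183 kN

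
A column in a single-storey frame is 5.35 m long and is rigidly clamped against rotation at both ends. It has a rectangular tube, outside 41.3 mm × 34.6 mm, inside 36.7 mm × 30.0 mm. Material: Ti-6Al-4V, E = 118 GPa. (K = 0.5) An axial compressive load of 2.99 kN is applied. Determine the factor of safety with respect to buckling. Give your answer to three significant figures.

n ≈ 3.27

Weak-axis I_min = (h_o·b_o³ − h_i·b_i³)/12 with b_o = 34.6, b_i = 30.00 mm (shorter outer/inner sides).
I_min = (41.3×34.6³ − 36.70×30.00³)/12 = 5.998×10^4 mm⁴
I = 5.998×10^4 mm⁴ = 5.998×10^-8 m⁴
Effective length L_e = K·L = 0.5 × 5.35 = 2.675 m
P_cr = π²EI / L_e² = π² × 118×10⁹ × 5.998×10^-8 / 2.675² = 9.763×10^3 N
Factor of safety n = P_cr / P = 9.7628 / 2.99 = 3.27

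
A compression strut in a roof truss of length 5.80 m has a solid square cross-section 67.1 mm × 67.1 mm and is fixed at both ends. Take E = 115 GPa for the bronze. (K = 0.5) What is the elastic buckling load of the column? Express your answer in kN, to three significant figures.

P_cr ≈ 228 kN

I = a⁴/12 = 67.1⁴/12 = 1.689×10^6 mm⁴
I = 1.689×10^6 mm⁴ = 1.689×10^-6 m⁴
Effective length L_e = K·L = 0.5 × 5.80 = 2.900 m
P_cr = π²EI / L_e² = π² × 115×10⁹ × 1.689×10^-6 / 2.900² = 2.280×10^5 N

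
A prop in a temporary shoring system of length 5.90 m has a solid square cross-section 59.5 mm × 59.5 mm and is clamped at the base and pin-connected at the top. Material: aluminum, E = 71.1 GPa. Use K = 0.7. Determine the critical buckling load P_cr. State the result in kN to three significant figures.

I = a⁴/12 = 59.5⁴/12 = 1.044×10^6 mm⁴
I = 1.044×10^6 mm⁴ = 1.044×10^-6 m⁴
Effective length L_e = K·L = 0.7 × 5.90 = 4.130 m
P_cr = π²EI / L_e² = π² × 71.1×10⁹ × 1.044×10^-6 / 4.130² = 4.297×10^4 N

P_cr ≈ 43.0 kN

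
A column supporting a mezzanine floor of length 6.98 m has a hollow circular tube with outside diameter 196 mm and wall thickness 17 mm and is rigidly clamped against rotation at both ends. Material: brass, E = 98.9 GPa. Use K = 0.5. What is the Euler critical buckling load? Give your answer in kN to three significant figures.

P_cr ≈ 3100 kN

Inner diameter d_i = 196 − 2×17 = 162.0 mm
I = π(d_o⁴ − d_i⁴)/64 = π(196⁴ − 162.0⁴)/64 = 3.863×10^7 mm⁴
I = 3.863×10^7 mm⁴ = 3.863×10^-5 m⁴
Effective length L_e = K·L = 0.5 × 6.98 = 3.490 m
P_cr = π²EI / L_e² = π² × 98.9×10⁹ × 3.863×10^-5 / 3.490² = 3.096×10^6 N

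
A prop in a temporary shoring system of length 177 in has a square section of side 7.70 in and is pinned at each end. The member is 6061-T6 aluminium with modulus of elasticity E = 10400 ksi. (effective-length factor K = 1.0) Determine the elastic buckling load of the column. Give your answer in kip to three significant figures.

P_cr ≈ 960 kip

I = a⁴/12 = 7.70⁴/12 = 292.9 in⁴
Effective length L_e = K·L = 1 × 177 = 177.0 in
P_cr = π²EI / L_e² = π² × 10400×10³ × 292.9 / 177.0² = 9.598×10^5 lb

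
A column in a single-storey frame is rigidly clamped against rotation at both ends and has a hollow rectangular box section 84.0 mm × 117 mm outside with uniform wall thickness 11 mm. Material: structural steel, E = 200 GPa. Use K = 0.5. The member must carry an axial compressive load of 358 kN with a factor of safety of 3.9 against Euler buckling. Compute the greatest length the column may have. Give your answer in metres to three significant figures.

L_max ≈ 4.69 m

Inner dimensions: h_i = 117 − 2×11 = 95.00 mm, b_i = 84.0 − 2×11 = 62.00 mm
Weak-axis I_min = (h_o·b_o³ − h_i·b_i³)/12 with b_o = 84.0, b_i = 62.00 mm (shorter outer/inner sides).
I_min = (117×84.0³ − 95.00×62.00³)/12 = 3.892×10^6 mm⁴
I = 3.892×10^-6 m⁴
Required critical load P_cr = n·P = 3.9 × 358 = 1396 kN = 1.396×10^6 N
From P_cr = π²EI/(K·L)²:  L = (1/K)·√(π²EI/P_cr) = (1/0.5)·√(π²×2.00×10^11×3.892×10^-6/1.396×10^6)
L = 4.69 m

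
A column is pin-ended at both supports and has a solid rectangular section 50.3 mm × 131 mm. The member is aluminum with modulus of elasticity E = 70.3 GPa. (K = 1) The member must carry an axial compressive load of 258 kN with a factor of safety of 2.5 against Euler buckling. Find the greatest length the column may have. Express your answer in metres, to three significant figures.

L_max ≈ 1.22 m

Buckling occurs about the weak axis: I_min = h·b³/12 with b = 50.3 mm (the shorter side).
I_min = 131×50.3³/12 = 1.389×10^6 mm⁴
I = 1.389×10^-6 m⁴
Required critical load P_cr = n·P = 2.5 × 258 = 645.0 kN = 6.450×10^5 N
From P_cr = π²EI/(K·L)²:  L = (1/K)·√(π²EI/P_cr) = (1/1)·√(π²×7.03×10^10×1.389×10^-6/6.450×10^5)
L = 1.22 m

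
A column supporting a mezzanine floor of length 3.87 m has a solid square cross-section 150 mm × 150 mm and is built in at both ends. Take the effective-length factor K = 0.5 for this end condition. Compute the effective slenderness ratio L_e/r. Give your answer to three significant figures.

λ ≈ 44.7

I = a⁴/12 = 150⁴/12 = 4.219×10^7 mm⁴
A = 2.250×10^4 mm²;  r_min = √(I/A) = √(4.219×10^7/2.250×10^4) = 43.30 mm
L_e = K·L = 0.5 × 3.87 m = 1.935 m = 1935.0 mm
λ = L_e / r_min = 1935.0 / 43.30 = 44.7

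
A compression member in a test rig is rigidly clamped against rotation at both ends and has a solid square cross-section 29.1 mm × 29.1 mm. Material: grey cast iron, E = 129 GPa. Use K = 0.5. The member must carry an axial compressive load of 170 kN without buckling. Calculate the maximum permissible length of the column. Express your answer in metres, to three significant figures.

I = a⁴/12 = 29.1⁴/12 = 5.976×10^4 mm⁴
I = 5.976×10^-8 m⁴
At the buckling limit P_cr = P = 1.700×10^5 N
From P_cr = π²EI/(K·L)²:  L = (1/K)·√(π²EI/P_cr) = (1/0.5)·√(π²×1.29×10^11×5.976×10^-8/1.700×10^5)
L = 1.34 m

L_max ≈ 1.34 m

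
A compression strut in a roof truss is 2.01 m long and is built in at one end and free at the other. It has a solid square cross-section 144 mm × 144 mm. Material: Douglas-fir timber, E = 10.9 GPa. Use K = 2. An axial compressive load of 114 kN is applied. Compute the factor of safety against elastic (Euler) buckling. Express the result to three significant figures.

n ≈ 2.09

I = a⁴/12 = 144⁴/12 = 3.583×10^7 mm⁴
I = 3.583×10^7 mm⁴ = 3.583×10^-5 m⁴
Effective length L_e = K·L = 2 × 2.01 = 4.020 m
P_cr = π²EI / L_e² = π² × 10.9×10⁹ × 3.583×10^-5 / 4.020² = 2.385×10^5 N
Factor of safety n = P_cr / P = 238.53 / 114 = 2.09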